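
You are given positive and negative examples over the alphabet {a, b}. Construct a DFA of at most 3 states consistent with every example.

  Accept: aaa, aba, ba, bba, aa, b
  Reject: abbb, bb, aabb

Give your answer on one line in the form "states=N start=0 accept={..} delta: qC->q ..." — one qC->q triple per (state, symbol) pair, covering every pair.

states=3 start=0 accept={0,1} delta: 0a->0 0b->1 1a->0 1b->2 2a->0 2b->2

Fold the examples into a partial DFA from state 0: repeatedly fix the first undefined (state, symbol) met by the shortest-then-alphabetical prefix, trying targets in increasing order and rejecting any under which an Accept and a Reject string meet in one state with the same remainder; add a state when all current targets are rejected. Accepting states are where Accept strings end.
a: 0a undefined. 0a->0: ok.
b: 0b undefined. 0b->0: no, aaa/abbb meet in 0. Open state 1: 0b->1.
ba: 1a undefined. 1a->0: ok.
bb: 1b undefined. 1b->0: no, aaa/bb meet in 0. 1b->1: no, b/abbb meet in 1. Open state 2: 1b->2.
bba: 2a undefined. 2a->0: ok.
abbb: 2b undefined. 2b->0: no, aaa/abbb meet in 0. 2b->1: no, b/abbb meet in 1. 2b->2: ok.
All examples now run through 3 states with every (state, symbol) defined. Accept strings end in {0,1}, Reject strings end in {2}; accept={0,1}.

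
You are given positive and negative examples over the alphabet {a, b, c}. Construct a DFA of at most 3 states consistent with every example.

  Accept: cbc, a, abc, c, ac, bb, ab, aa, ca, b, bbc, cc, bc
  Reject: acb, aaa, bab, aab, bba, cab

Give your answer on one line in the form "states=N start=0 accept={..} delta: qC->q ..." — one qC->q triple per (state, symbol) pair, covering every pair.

Fold the examples into a partial DFA from state 0: repeatedly fix the first undefined (state, symbol) met by the shortest-then-alphabetical prefix, trying targets in increasing order and rejecting any under which an Accept and a Reject string meet in one state with the same remainder; add a state when all current targets are rejected. Accepting states are where Accept strings end.
a: 0a undefined. 0a->0: no, a/aaa meet in 0. Open state 1: 0a->1.
b: 0b undefined. 0b->0: no, a/bba meet in 1. 0b->1: ok.
c: 0c undefined. 0c->0: no, bb/cab meet in 1 with "b" left. 0c->1: ok.
aa: 1a undefined. 1a->0: no, a/aaa meet in 1. 1a->1: no, a/aaa meet in 1. Open state 2: 1a->2.
ab: 1b undefined. 1b->0: no, cbc/bba meet in 1. 1b->1: no, aa/bba meet in 2. 1b->2: ok.
ac: 1c undefined. 1c->0: no, a/acb meet in 1. 1c->1: no, bb/acb meet in 2. 1c->2: ok.
aaa: 2a undefined. 2a->0: ok.
aab: 2b undefined. 2b->0: ok.
abc: 2c undefined. 2c->0: no, cbc/acb meet in 0. 2c->1: ok.
All examples now run through 3 states with every (state, symbol) defined. Accept strings end in {1,2}, Reject strings end in {0}; accept={1,2}.

states=3 start=0 accept={1,2} delta: 0a->1 0b->1 0c->1 1a->2 1b->2 1c->2 2a->0 2b->0 2c->1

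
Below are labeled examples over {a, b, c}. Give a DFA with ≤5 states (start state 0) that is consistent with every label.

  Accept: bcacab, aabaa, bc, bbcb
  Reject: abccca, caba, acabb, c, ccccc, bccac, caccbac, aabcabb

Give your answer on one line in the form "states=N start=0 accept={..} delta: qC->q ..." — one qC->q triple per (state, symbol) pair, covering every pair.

states=3 start=0 accept={1} delta: 0a->0 0b->1 0c->0 1a->2 1b->0 1c->1 2a->1 2b->1 2c->0

Fold the examples into a partial DFA from state 0: repeatedly fix the first undefined (state, symbol) met by the shortest-then-alphabetical prefix, trying targets in increasing order and rejecting any under which an Accept and a Reject string meet in one state with the same remainder; add a state when all current targets are rejected. Accepting states are where Accept strings end.
a: 0a undefined. 0a->0: ok.
b: 0b undefined. 0b->0: no, bc/c meet in 0 with "c" left. Open state 1: 0b->1.
c: 0c undefined. 0c->0: ok.
bb: 1b undefined. 1b->0: ok.
bc: 1c undefined. 1c->0: no, bc/abccca meet in 0. 1c->1: ok.
bca: 1a undefined. 1a->0: no, aabaa/abccca meet in 0. 1a->1: no, bcacab/acabb meet in 0. Open state 2: 1a->2.
bcac: 2c undefined. 2c->0: ok.
aabaa: 2a undefined. 2a->0: no, aabaa/acabb meet in 0. 2a->1: ok.
aabcab: 2b undefined. 2b->0: no, bcacab/aabcabb meet in 1. 2b->1: ok.
All examples now run through 3 states with every (state, symbol) defined. Accept strings end in {1}, Reject strings end in {0,2}; accept={1}.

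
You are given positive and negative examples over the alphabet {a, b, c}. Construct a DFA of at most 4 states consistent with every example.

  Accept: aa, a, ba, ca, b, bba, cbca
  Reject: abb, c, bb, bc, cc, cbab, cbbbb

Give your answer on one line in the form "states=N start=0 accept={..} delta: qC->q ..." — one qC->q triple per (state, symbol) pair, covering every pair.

states=4 start=0 accept={0,1} delta: 0a->0 0b->1 0c->2 1a->0 1b->2 1c->2 2a->0 2b->3 2c->2 3a->1 3b->0 3c->0

State merging on the prefix tree: take the shortest (then alphabetical) example prefix whose next move is undefined and point that move at state 0, else 1, else 2, ...; a target is out if some Accept/Reject pair would then sit in one state with the same input left (inseparable). If every existing state is out, open a new one.
a: 0a undefined. 0a->0: ok.
b: 0b undefined. 0b->0: no, aa/abb meet in 0. Open state 1: 0b->1.
c: 0c undefined. 0c->0: no, aa/c meet in 0. 0c->1: no, b/c meet in 1. Open state 2: 0c->2.
ba: 1a undefined. 1a->0: ok.
bb: 1b undefined. 1b->0: no, aa/abb meet in 0. 1b->1: no, b/abb meet in 1. 1b->2: ok.
bc: 1c undefined. 1c->0: no, aa/bc meet in 0. 1c->1: no, b/bc meet in 1. 1c->2: ok.
ca: 2a undefined. 2a->0: ok.
cb: 2b undefined. 2b->0: no, aa/cbbbb meet in 0. 2b->1: no, b/cbab meet in 1. 2b->2: no, b/cbab meet in 1. Open state 3: 2b->3.
cc: 2c undefined. 2c->0: no, aa/cc meet in 0. 2c->1: no, b/cc meet in 1. 2c->2: ok.
cba: 3a undefined. 3a->0: no, b/cbab meet in 1. 3a->1: ok.
cbb: 3b undefined. 3b->0: ok.
cbc: 3c undefined. 3c->0: ok.
All examples now run through 4 states with every (state, symbol) defined. Accept strings end in {0,1}, Reject strings end in {2}; accept={0,1}.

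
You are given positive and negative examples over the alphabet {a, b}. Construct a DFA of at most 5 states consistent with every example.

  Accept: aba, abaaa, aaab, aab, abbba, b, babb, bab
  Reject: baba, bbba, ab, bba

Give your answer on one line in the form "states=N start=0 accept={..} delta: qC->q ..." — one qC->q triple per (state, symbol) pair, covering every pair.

states=4 start=0 accept={2,3} delta: 0a->1 0b->2 1a->2 1b->1 2a->2 2b->3 3a->0 3b->3

Fold the examples into a partial DFA from state 0: repeatedly fix the first undefined (state, symbol) met by the shortest-then-alphabetical prefix, trying targets in increasing order and rejecting any under which an Accept and a Reject string meet in one state with the same remainder; add a state when all current targets are rejected. Accepting states are where Accept strings end.
a: 0a undefined. 0a->0: no, aaab/ab meet in 0 with "b" left. Open state 1: 0a->1.
b: 0b undefined. 0b->0: no, aba/baba meet in 1 with "ba" left. 0b->1: no, aba/bba meet in 1 with "ba" left. Open state 2: 0b->2.
aa: 1a undefined. 1a->0: no, aaab/ab meet in 1 with "b" left. 1a->1: no, aaab/ab meet in 1 with "b" left. 1a->2: ok.
ab: 1b undefined. 1b->0: no, abbba/bba meet in 2 with "ba" left. 1b->1: ok.
ba: 2a undefined. 2a->0: no, abaaa/ab meet in 1. 2a->1: no, aba/baba meet in 2. 2a->2: ok.
bb: 2b undefined. 2b->0: no, aba/bbba meet in 2. 2b->1: no, aba/baba meet in 2. 2b->2: no, aba/baba meet in 2. Open state 3: 2b->3.
bba: 3a undefined. 3a->0: ok.
bbb: 3b undefined. 3b->0: no, babb/baba meet in 0. 3b->1: no, aba/bbba meet in 2. 3b->2: no, aba/bbba meet in 2. 3b->3: ok.
All examples now run through 4 states with every (state, symbol) defined. Accept strings end in {2,3}, Reject strings end in {0,1}; accept={2,3}.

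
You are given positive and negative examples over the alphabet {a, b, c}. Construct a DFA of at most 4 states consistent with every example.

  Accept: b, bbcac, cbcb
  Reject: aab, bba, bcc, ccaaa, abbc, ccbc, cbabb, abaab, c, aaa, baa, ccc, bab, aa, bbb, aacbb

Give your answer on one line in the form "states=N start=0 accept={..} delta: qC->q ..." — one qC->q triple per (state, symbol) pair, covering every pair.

State merging on the prefix tree: take the shortest (then alphabetical) example prefix whose next move is undefined and point that move at state 0, else 1, else 2, ...; a target is out if some Accept/Reject pair would then sit in one state with the same input left (inseparable). If every existing state is out, open a new one.
a: 0a undefined. 0a->0: no, b/aab meet in 0 with "b" left. Open state 1: 0a->1.
b: 0b undefined. 0b->0: no, b/bbb meet in 0. 0b->1: ok.
c: 0c undefined. 0c->0: ok.
aa: 1a undefined. 1a->0: no, b/aab meet in 1. 1a->1: no, b/ccaaa meet in 1. Open state 2: 1a->2.
ab: 1b undefined. 1b->0: no, b/bba meet in 1. 1b->1: no, b/bbb meet in 1. 1b->2: ok.
bc: 1c undefined. 1c->0: ok.
aaa: 2a undefined. 2a->0: ok.
aab: 2b undefined. 2b->0: no, b/cbabb meet in 1. 2b->1: no, b/aab meet in 1. 2b->2: ok.
aac: 2c undefined. 2c->0: no, bbcac/bba meet in 0. 2c->1: no, b/abbc meet in 1. 2c->2: no, bbcac/bba meet in 0. Open state 3: 2c->3.
aacb: 3b undefined. 3b->0: no, b/aacbb meet in 1. 3b->1: ok.
bbca: 3a undefined. 3a->0: no, bbcac/bba meet in 0. 3a->1: no, bbcac/bba meet in 0. 3a->2: no, bbcac/abbc meet in 3. 3a->3: ok.
bbcac: 3c undefined. 3c->0: no, bbcac/bba meet in 0. 3c->1: ok.
All examples now run through 4 states with every (state, symbol) defined. Accept strings end in {1}, Reject strings end in {0,2,3}; accept={1}.

states=4 start=0 accept={1} delta: 0a->1 0b->1 0c->0 1a->2 1b->2 1c->0 2a->0 2b->2 2c->3 3a->3 3b->1 3c->1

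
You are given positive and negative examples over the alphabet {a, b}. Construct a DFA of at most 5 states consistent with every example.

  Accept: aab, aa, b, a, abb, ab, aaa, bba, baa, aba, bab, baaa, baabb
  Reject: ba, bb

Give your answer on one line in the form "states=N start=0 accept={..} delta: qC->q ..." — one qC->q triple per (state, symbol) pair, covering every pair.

states=4 start=0 accept={0,1,2} delta: 0a->1 0b->2 1a->0 1b->0 2a->3 2b->3 3a->1 3b->0

State merging on the prefix tree: take the shortest (then alphabetical) example prefix whose next move is undefined and point that move at state 0, else 1, else 2, ...; a target is out if some Accept/Reject pair would then sit in one state with the same input left (inseparable). If every existing state is out, open a new one.
a: 0a undefined. 0a->0: no, abb/bb meet in 0 with "bb" left. Open state 1: 0a->1.
b: 0b undefined. 0b->0: no, b/bb meet in 0. 0b->1: no, aa/ba meet in 1 with "a" left. Open state 2: 0b->2.
aa: 1a undefined. 1a->0: ok.
ab: 1b undefined. 1b->0: ok.
ba: 2a undefined. 2a->0: no, aa/ba meet in 0. 2a->1: no, a/ba meet in 1. 2a->2: no, aab/ba meet in 2. Open state 3: 2a->3.
bb: 2b undefined. 2b->0: no, aa/bb meet in 0. 2b->1: no, a/bb meet in 1. 2b->2: no, aab/bb meet in 2. 2b->3: ok.
baa: 3a undefined. 3a->0: no, baabb/ba meet in 3. 3a->1: ok.
bab: 3b undefined. 3b->0: ok.
All examples now run through 4 states with every (state, symbol) defined. Accept strings end in {0,1,2}, Reject strings end in {3}; accept={0,1,2}.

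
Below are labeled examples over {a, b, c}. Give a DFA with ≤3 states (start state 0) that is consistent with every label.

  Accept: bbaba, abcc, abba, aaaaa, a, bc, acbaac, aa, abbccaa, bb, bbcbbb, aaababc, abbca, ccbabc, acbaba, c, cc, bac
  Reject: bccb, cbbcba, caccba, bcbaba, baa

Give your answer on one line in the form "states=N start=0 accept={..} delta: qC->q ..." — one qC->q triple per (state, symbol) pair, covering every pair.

Fold the examples into a partial DFA from state 0: repeatedly fix the first undefined (state, symbol) met by the shortest-then-alphabetical prefix, trying targets in increasing order and rejecting any under which an Accept and a Reject string meet in one state with the same remainder; add a state when all current targets are rejected. Accepting states are where Accept strings end.
a: 0a undefined. 0a->0: ok.
b: 0b undefined. 0b->0: no, bbaba/baa meet in 0. Open state 1: 0b->1.
c: 0c undefined. 0c->0: ok.
ba: 1a undefined. 1a->0: no, aaaaa/caccba meet in 0. 1a->1: ok.
bb: 1b undefined. 1b->0: no, bbaba/cbbcba meet in 1. 1b->1: no, bbaba/caccba meet in 1. Open state 2: 1b->2.
bc: 1c undefined. 1c->0: no, abba/bcbaba meet in 2 with "a" left. 1c->1: no, bbaba/bcbaba meet in 2 with "aba" left. 1c->2: ok.
bba: 2a undefined. 2a->0: no, bbaba/caccba meet in 1. 2a->1: no, bbaba/caccba meet in 1. 2a->2: ok.
bbc: 2c undefined. 2c->0: ok.
bcb: 2b undefined. 2b->0: ok.
All examples now run through 3 states with every (state, symbol) defined. Accept strings end in {0,2}, Reject strings end in {1}; accept={0,2}.

states=3 start=0 accept={0,2} delta: 0a->0 0b->1 0c->0 1a->1 1b->2 1c->2 2a->2 2b->0 2c->0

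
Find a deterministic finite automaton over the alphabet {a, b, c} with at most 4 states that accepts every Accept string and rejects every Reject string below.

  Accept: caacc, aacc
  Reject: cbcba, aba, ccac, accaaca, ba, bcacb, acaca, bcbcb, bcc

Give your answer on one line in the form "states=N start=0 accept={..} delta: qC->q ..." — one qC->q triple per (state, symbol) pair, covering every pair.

states=3 start=0 accept={2} delta: 0a->0 0b->1 0c->1 1a->0 1b->0 1c->2 2a->0 2b->0 2c->0

Grow the machine one transition at a time. Run the examples from 0; the earliest place one falls off (shortest prefix, ties alphabetical) gets sent to the lowest-numbered state that keeps every Accept/Reject pair distinguishable — a pair clashes when both reach the same state with identical unread suffix — and to a fresh state only if none does.
a: 0a undefined. 0a->0: ok.
b: 0b undefined. 0b->0: no, aacc/bcc meet in 0 with "cc" left. Open state 1: 0b->1.
c: 0c undefined. 0c->0: no, caacc/ccac meet in 0. 0c->1: ok.
ba: 1a undefined. 1a->0: ok.
bc: 1c undefined. 1c->0: no, caacc/aba meet in 0. 1c->1: no, caacc/ccac meet in 1. Open state 2: 1c->2.
cb: 1b undefined. 1b->0: ok.
bca: 2a undefined. 2a->0: ok.
bcb: 2b undefined. 2b->0: ok.
bcc: 2c undefined. 2c->0: ok.
All examples now run through 3 states with every (state, symbol) defined. Accept strings end in {2}, Reject strings end in {0,1}; accept={2}.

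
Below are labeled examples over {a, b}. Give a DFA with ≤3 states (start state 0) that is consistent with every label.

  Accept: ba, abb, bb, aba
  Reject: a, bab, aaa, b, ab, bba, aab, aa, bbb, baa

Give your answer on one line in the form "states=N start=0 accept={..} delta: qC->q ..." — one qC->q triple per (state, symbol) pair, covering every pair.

states=3 start=0 accept={2} delta: 0a->0 0b->1 1a->2 1b->2 2a->0 2b->0

State merging on the prefix tree: take the shortest (then alphabetical) example prefix whose next move is undefined and point that move at state 0, else 1, else 2, ...; a target is out if some Accept/Reject pair would then sit in one state with the same input left (inseparable). If every existing state is out, open a new one.
a: 0a undefined. 0a->0: ok.
b: 0b undefined. 0b->0: no, ba/a meet in 0. Open state 1: 0b->1.
ba: 1a undefined. 1a->0: no, ba/a meet in 0. 1a->1: no, ba/b meet in 1. Open state 2: 1a->2.
bb: 1b undefined. 1b->0: no, abb/a meet in 0. 1b->1: no, ba/bba meet in 2. 1b->2: ok.
baa: 2a undefined. 2a->0: ok.
bab: 2b undefined. 2b->0: ok.
All examples now run through 3 states with every (state, symbol) defined. Accept strings end in {2}, Reject strings end in {0,1}; accept={2}.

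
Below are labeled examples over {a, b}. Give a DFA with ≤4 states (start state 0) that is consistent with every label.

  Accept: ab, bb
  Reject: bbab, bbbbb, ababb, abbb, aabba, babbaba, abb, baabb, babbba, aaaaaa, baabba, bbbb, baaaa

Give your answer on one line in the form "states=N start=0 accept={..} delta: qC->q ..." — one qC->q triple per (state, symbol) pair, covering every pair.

states=4 start=0 accept={2} delta: 0a->1 0b->1 1a->0 1b->2 2a->3 2b->3 3a->0 3b->0

Grow the machine one transition at a time. Run the examples from 0; the earliest place one falls off (shortest prefix, ties alphabetical) gets sent to the lowest-numbered state that keeps every Accept/Reject pair distinguishable — a pair clashes when both reach the same state with identical unread suffix — and to a fresh state only if none does.
a: 0a undefined. 0a->0: no, bb/abb meet in 0 with "bb" left. Open state 1: 0a->1.
b: 0b undefined. 0b->0: no, ab/bbab meet in 1 with "b" left. 0b->1: ok.
aa: 1a undefined. 1a->0: ok.
ab: 1b undefined. 1b->0: no, ab/bbab meet in 0. 1b->1: no, ab/bbab meet in 1. Open state 2: 1b->2.
aba: 2a undefined. 2a->0: no, ab/ababb meet in 2. 2a->1: no, ab/bbab meet in 2. 2a->2: no, ab/aabba meet in 2. Open state 3: 2a->3.
abb: 2b undefined. 2b->0: no, ab/bbbbb meet in 2. 2b->1: no, ab/abbb meet in 2. 2b->2: no, ab/bbbbb meet in 2. 2b->3: ok.
abab: 3b undefined. 3b->0: ok.
baabba: 3a undefined. 3a->0: ok.
All examples now run through 4 states with every (state, symbol) defined. Accept strings end in {2}, Reject strings end in {0,1,3}; accept={2}.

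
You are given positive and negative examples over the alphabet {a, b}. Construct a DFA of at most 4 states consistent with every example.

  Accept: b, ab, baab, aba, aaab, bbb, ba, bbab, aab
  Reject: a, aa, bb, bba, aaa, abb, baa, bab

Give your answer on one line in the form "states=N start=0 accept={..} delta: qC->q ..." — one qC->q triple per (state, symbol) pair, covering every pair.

states=3 start=0 accept={1,2} delta: 0a->0 0b->1 1a->2 1b->0 2a->0 2b->0

Fold the examples into a partial DFA from state 0: repeatedly fix the first undefined (state, symbol) met by the shortest-then-alphabetical prefix, trying targets in increasing order and rejecting any under which an Accept and a Reject string meet in one state with the same remainder; add a state when all current targets are rejected. Accepting states are where Accept strings end.
a: 0a undefined. 0a->0: ok.
b: 0b undefined. 0b->0: no, b/a meet in 0. Open state 1: 0b->1.
ba: 1a undefined. 1a->0: no, b/bab meet in 1. 1a->1: no, b/baa meet in 1. Open state 2: 1a->2.
bb: 1b undefined. 1b->0: ok.
baa: 2a undefined. 2a->0: ok.
bab: 2b undefined. 2b->0: ok.
All examples now run through 3 states with every (state, symbol) defined. Accept strings end in {1,2}, Reject strings end in {0}; accept={1,2}.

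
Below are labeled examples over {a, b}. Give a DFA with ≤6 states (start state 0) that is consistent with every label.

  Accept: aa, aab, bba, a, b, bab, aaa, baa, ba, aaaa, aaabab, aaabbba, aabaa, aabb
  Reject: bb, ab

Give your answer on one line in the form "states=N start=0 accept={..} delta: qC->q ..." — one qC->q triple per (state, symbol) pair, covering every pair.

states=3 start=0 accept={1,2} delta: 0a->1 0b->1 1a->2 1b->0 2a->2 2b->2

Grow the machine one transition at a time. Run the examples from 0; the earliest place one falls off (shortest prefix, ties alphabetical) gets sent to the lowest-numbered state that keeps every Accept/Reject pair distinguishable — a pair clashes when both reach the same state with identical unread suffix — and to a fresh state only if none does.
a: 0a undefined. 0a->0: no, aab/ab meet in 0 with "b" left. Open state 1: 0a->1.
b: 0b undefined. 0b->0: no, b/bb meet in 0. 0b->1: ok.
aa: 1a undefined. 1a->0: no, aabb/bb meet in 1 with "b" left. 1a->1: no, aab/bb meet in 1 with "b" left. Open state 2: 1a->2.
ab: 1b undefined. 1b->0: ok.
aaa: 2a undefined. 2a->0: no, aaa/bb meet in 0. 2a->1: no, aaabab/bb meet in 0. 2a->2: ok.
aab: 2b undefined. 2b->0: no, aab/bb meet in 0. 2b->1: no, aabb/bb meet in 0. 2b->2: ok.
All examples now run through 3 states with every (state, symbol) defined. Accept strings end in {1,2}, Reject strings end in {0}; accept={1,2}.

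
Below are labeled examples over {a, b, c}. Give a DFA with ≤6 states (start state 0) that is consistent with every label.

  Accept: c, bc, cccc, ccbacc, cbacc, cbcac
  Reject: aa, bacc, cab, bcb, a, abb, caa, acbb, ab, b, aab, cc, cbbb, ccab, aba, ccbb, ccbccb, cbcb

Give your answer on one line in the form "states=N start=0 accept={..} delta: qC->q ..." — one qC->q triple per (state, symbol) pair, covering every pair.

states=4 start=0 accept={1,3} delta: 0a->0 0b->0 0c->1 1a->0 1b->2 1c->2 2a->1 2b->2 2c->3 3a->0 3b->0 3c->1

State merging on the prefix tree: take the shortest (then alphabetical) example prefix whose next move is undefined and point that move at state 0, else 1, else 2, ...; a target is out if some Accept/Reject pair would then sit in one state with the same input left (inseparable). If every existing state is out, open a new one.
a: 0a undefined. 0a->0: ok.
b: 0b undefined. 0b->0: ok.
c: 0c undefined. 0c->0: no, c/aa meet in 0. Open state 1: 0c->1.
ca: 1a undefined. 1a->0: ok.
cb: 1b undefined. 1b->0: no, cbacc/bacc meet in 1 with "c" left. 1b->1: no, c/bcb meet in 1. Open state 2: 1b->2.
cc: 1c undefined. 1c->0: no, cccc/aa meet in 0. 1c->1: no, c/bacc meet in 1. 1c->2: ok.
cba: 2a undefined. 2a->0: no, cbacc/bacc meet in 2. 2a->1: ok.
cbb: 2b undefined. 2b->0: no, ccbacc/bacc meet in 2. 2b->1: no, c/acbb meet in 1. 2b->2: ok.
cbc: 2c undefined. 2c->0: no, ccbacc/aa meet in 0. 2c->1: no, cccc/bacc meet in 2. 2c->2: no, cccc/bacc meet in 2. Open state 3: 2c->3.
cbca: 3a undefined. 3a->0: ok.
cbcb: 3b undefined. 3b->0: ok.
cccc: 3c undefined. 3c->0: no, cccc/aa meet in 0. 3c->1: ok.
All examples now run through 4 states with every (state, symbol) defined. Accept strings end in {1,3}, Reject strings end in {0,2}; accept={1,3}.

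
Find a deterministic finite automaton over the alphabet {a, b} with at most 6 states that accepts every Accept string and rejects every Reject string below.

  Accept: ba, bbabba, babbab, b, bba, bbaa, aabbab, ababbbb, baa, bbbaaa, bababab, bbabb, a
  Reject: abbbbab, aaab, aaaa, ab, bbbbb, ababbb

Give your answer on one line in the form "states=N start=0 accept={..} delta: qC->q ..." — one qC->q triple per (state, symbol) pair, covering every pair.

states=6 start=0 accept={0,1,2,4} delta: 0a->1 0b->1 1a->2 1b->3 2a->4 2b->0 3a->2 3b->4 4a->3 4b->5 5a->1 5b->5

State merging on the prefix tree: take the shortest (then alphabetical) example prefix whose next move is undefined and point that move at state 0, else 1, else 2, ...; a target is out if some Accept/Reject pair would then sit in one state with the same input left (inseparable). If every existing state is out, open a new one.
a: 0a undefined. 0a->0: no, b/aaab meet in 0 with "b" left. Open state 1: 0a->1.
b: 0b undefined. 0b->0: no, b/bbbbb meet in 0. 0b->1: ok.
aa: 1a undefined. 1a->0: no, ba/aaaa meet in 0. 1a->1: no, ba/aaaa meet in 1. Open state 2: 1a->2.
ab: 1b undefined. 1b->0: no, b/bbbbb meet in 1. 1b->1: no, b/ab meet in 1. 1b->2: no, ba/ab meet in 2. Open state 3: 1b->3.
aaa: 2a undefined. 2a->0: no, b/aaab meet in 1. 2a->1: no, ba/aaaa meet in 2. 2a->2: no, ba/aaaa meet in 2. 2a->3: no, bba/aaaa meet in 3 with "a" left. Open state 4: 2a->4.
aab: 2b undefined. 2b->0: ok.
aba: 3a undefined. 3a->0: no, bbabb/ab meet in 3. 3a->1: no, ababbbb/bbbbb meet in 3 with "bbb" left. 3a->2: ok.
abb: 3b undefined. 3b->0: no, babbab/abbbbab meet in 0. 3b->1: no, babbab/abbbbab meet in 0. 3b->2: no, babbab/abbbbab meet in 0. 3b->3: no, babbab/abbbbab meet in 0. 3b->4: ok.
aaaa: 4a undefined. 4a->0: no, babbab/aaaa meet in 0. 4a->1: no, b/aaaa meet in 1. 4a->2: no, ba/aaaa meet in 2. 4a->3: ok.
aaab: 4b undefined. 4b->0: no, babbab/abbbbab meet in 0. 4b->1: no, babbab/abbbbab meet in 0. 4b->2: no, ba/aaab meet in 2. 4b->3: no, bbaa/abbbbab meet in 4. 4b->4: no, bbaa/abbbbab meet in 4. Open state 5: 4b->5.
abbbb: 5b undefined. 5b->0: no, babbab/bbbbb meet in 0. 5b->1: no, babbab/abbbbab meet in 0. 5b->2: no, ba/bbbbb meet in 2. 5b->3: no, babbab/abbbbab meet in 0. 5b->4: no, bbaa/abbbbab meet in 4. 5b->5: ok.
abbbba: 5a undefined. 5a->0: no, b/abbbbab meet in 1. 5a->1: ok.
All examples now run through 6 states with every (state, symbol) defined. Accept strings end in {0,1,2,4}, Reject strings end in {3,5}; accept={0,1,2,4}.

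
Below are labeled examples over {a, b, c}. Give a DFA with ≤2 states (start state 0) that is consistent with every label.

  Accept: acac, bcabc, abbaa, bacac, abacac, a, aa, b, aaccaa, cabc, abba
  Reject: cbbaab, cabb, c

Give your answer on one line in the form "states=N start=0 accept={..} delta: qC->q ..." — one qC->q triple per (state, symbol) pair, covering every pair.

State merging on the prefix tree: take the shortest (then alphabetical) example prefix whose next move is undefined and point that move at state 0, else 1, else 2, ...; a target is out if some Accept/Reject pair would then sit in one state with the same input left (inseparable). If every existing state is out, open a new one.
a: 0a undefined. 0a->0: ok.
b: 0b undefined. 0b->0: ok.
c: 0c undefined. 0c->0: no, acac/cbbaab meet in 0. Open state 1: 0c->1.
ca: 1a undefined. 1a->0: no, acac/c meet in 1. 1a->1: ok.
cb: 1b undefined. 1b->0: no, bcabc/c meet in 1. 1b->1: ok.
aacc: 1c undefined. 1c->0: ok.
All examples now run through 2 states with every (state, symbol) defined. Accept strings end in {0}, Reject strings end in {1}; accept={0}.

states=2 start=0 accept={0} delta: 0a->0 0b->0 0c->1 1a->1 1b->1 1c->0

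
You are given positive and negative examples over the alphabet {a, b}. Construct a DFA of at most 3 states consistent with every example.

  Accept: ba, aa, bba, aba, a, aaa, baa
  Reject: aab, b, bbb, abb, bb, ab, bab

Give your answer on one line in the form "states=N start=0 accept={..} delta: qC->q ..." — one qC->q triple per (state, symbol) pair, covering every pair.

State merging on the prefix tree: take the shortest (then alphabetical) example prefix whose next move is undefined and point that move at state 0, else 1, else 2, ...; a target is out if some Accept/Reject pair would then sit in one state with the same input left (inseparable). If every existing state is out, open a new one.
a: 0a undefined. 0a->0: ok.
b: 0b undefined. 0b->0: no, ba/aab meet in 0. Open state 1: 0b->1.
ba: 1a undefined. 1a->0: ok.
bb: 1b undefined. 1b->0: no, ba/abb meet in 0. 1b->1: ok.
All examples now run through 2 states with every (state, symbol) defined. Accept strings end in {0}, Reject strings end in {1}; accept={0}.

states=2 start=0 accept={0} delta: 0a->0 0b->1 1a->0 1b->1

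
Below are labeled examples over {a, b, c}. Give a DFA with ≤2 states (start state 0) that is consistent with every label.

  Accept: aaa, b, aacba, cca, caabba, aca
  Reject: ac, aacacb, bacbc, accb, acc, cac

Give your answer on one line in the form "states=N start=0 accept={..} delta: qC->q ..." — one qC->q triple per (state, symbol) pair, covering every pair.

Grow the machine one transition at a time. Run the examples from 0; the earliest place one falls off (shortest prefix, ties alphabetical) gets sent to the lowest-numbered state that keeps every Accept/Reject pair distinguishable — a pair clashes when both reach the same state with identical unread suffix — and to a fresh state only if none does.
a: 0a undefined. 0a->0: ok.
b: 0b undefined. 0b->0: ok.
c: 0c undefined. 0c->0: no, aaa/ac meet in 0. Open state 1: 0c->1.
ca: 1a undefined. 1a->0: ok.
cc: 1c undefined. 1c->0: no, aaa/accb meet in 0. 1c->1: ok.
aacb: 1b undefined. 1b->0: no, aaa/aacacb meet in 0. 1b->1: ok.
All examples now run through 2 states with every (state, symbol) defined. Accept strings end in {0}, Reject strings end in {1}; accept={0}.

states=2 start=0 accept={0} delta: 0a->0 0b->0 0c->1 1a->0 1b->1 1c->1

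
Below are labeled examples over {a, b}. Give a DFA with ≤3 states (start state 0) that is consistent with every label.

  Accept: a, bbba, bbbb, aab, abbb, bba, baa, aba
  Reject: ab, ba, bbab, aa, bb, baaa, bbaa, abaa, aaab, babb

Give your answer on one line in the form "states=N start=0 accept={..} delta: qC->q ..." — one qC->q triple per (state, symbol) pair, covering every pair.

states=3 start=0 accept={1} delta: 0a->1 0b->1 1a->0 1b->2 2a->1 2b->0

Fold the examples into a partial DFA from state 0: repeatedly fix the first undefined (state, symbol) met by the shortest-then-alphabetical prefix, trying targets in increasing order and rejecting any under which an Accept and a Reject string meet in one state with the same remainder; add a state when all current targets are rejected. Accepting states are where Accept strings end.
a: 0a undefined. 0a->0: no, a/aa meet in 0. Open state 1: 0a->1.
b: 0b undefined. 0b->0: no, a/ba meet in 1. 0b->1: ok.
aa: 1a undefined. 1a->0: ok.
ab: 1b undefined. 1b->0: no, bbba/ab meet in 0. 1b->1: no, a/ab meet in 1. Open state 2: 1b->2.
aba: 2a undefined. 2a->0: no, a/bbab meet in 1. 2a->1: ok.
abb: 2b undefined. 2b->0: ok.
All examples now run through 3 states with every (state, symbol) defined. Accept strings end in {1}, Reject strings end in {0,2}; accept={1}.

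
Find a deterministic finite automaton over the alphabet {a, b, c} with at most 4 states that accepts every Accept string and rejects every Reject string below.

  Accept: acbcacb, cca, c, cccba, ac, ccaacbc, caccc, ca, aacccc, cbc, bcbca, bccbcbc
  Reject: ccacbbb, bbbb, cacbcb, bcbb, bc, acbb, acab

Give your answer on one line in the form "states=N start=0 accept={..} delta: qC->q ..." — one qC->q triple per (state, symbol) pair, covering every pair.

State merging on the prefix tree: take the shortest (then alphabetical) example prefix whose next move is undefined and point that move at state 0, else 1, else 2, ...; a target is out if some Accept/Reject pair would then sit in one state with the same input left (inseparable). If every existing state is out, open a new one.
a: 0a undefined. 0a->0: ok.
b: 0b undefined. 0b->0: no, c/bc meet in 0 with "c" left. Open state 1: 0b->1.
c: 0c undefined. 0c->0: no, ccaacbc/bc meet in 1 with "c" left. 0c->1: ok.
bb: 1b undefined. 1b->0: no, c/acbb meet in 1. 1b->1: no, c/bbbb meet in 1. Open state 2: 1b->2.
bc: 1c undefined. 1c->0: no, cca/bc meet in 0. 1c->1: no, c/bc meet in 1. 1c->2: ok.
ca: 1a undefined. 1a->0: no, c/acab meet in 1. 1a->1: ok.
bbb: 2b undefined. 2b->0: no, c/bbbb meet in 1. 2b->1: no, c/cacbcb meet in 1. 2b->2: ok.
bcc: 2c undefined. 2c->0: no, acbcacb/bbbb meet in 2. 2c->1: no, acbcacb/bbbb meet in 2. 2c->2: no, caccc/bbbb meet in 2. Open state 3: 2c->3.
cca: 2a undefined. 2a->0: ok.
bccb: 3b undefined. 3b->0: no, cca/cacbcb meet in 0. 3b->1: no, c/cacbcb meet in 1. 3b->2: ok.
acbca: 3a undefined. 3a->0: no, acbcacb/ccacbbb meet in 2. 3a->1: no, acbcacb/ccacbbb meet in 2. 3a->2: no, acbcacb/ccacbbb meet in 2. 3a->3: ok.
caccc: 3c undefined. 3c->0: ok.
All examples now run through 4 states with every (state, symbol) defined. Accept strings end in {0,1,3}, Reject strings end in {2}; accept={0,1,3}.

states=4 start=0 accept={0,1,3} delta: 0a->0 0b->1 0c->1 1a->1 1b->2 1c->2 2a->0 2b->2 2c->3 3a->3 3b->2 3c->0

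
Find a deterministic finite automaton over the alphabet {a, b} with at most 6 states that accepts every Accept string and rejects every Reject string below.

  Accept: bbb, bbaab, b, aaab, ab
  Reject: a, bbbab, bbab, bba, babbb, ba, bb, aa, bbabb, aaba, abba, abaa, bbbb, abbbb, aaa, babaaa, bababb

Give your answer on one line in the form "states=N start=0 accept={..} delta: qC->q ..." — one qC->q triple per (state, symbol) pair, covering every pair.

states=5 start=0 accept={1,3} delta: 0a->0 0b->1 1a->2 1b->2 2a->4 2b->3 3a->4 3b->4 4a->0 4b->4

State merging on the prefix tree: take the shortest (then alphabetical) example prefix whose next move is undefined and point that move at state 0, else 1, else 2, ...; a target is out if some Accept/Reject pair would then sit in one state with the same input left (inseparable). If every existing state is out, open a new one.
a: 0a undefined. 0a->0: ok.
b: 0b undefined. 0b->0: no, bbb/a meet in 0. Open state 1: 0b->1.
ba: 1a undefined. 1a->0: no, bbb/babbb meet in 1 with "bb" left. 1a->1: no, b/ba meet in 1. Open state 2: 1a->2.
bb: 1b undefined. 1b->0: no, bbb/bbab meet in 1. 1b->1: no, bbb/bb meet in 1. 1b->2: ok.
bab: 2b undefined. 2b->0: no, bbb/a meet in 0. 2b->1: no, bbb/bbbab meet in 1. 2b->2: no, bbb/babbb meet in 2. Open state 3: 2b->3.
bba: 2a undefined. 2a->0: no, bbaab/bbab meet in 1. 2a->1: no, bbb/bbabb meet in 3. 2a->2: no, bbb/bbab meet in 3. 2a->3: no, bbb/bba meet in 3. Open state 4: 2a->4.
baba: 3a undefined. 3a->0: no, b/bbbab meet in 1. 3a->1: no, bbb/bababb meet in 3. 3a->2: no, bbb/bbbab meet in 3. 3a->3: no, bbb/babaaa meet in 3. 3a->4: ok.
babb: 3b undefined. 3b->0: no, b/babbb meet in 1. 3b->1: no, b/bbbb meet in 1. 3b->2: no, bbb/babbb meet in 3. 3b->3: no, bbb/babbb meet in 3. 3b->4: ok.
bbaa: 4a undefined. 4a->0: ok.
bbab: 4b undefined. 4b->0: no, bbaab/bbabb meet in 1. 4b->1: no, bbaab/bbbab meet in 1. 4b->2: no, bbb/bbabb meet in 3. 4b->3: no, bbb/bbbab meet in 3. 4b->4: ok.
All examples now run through 5 states with every (state, symbol) defined. Accept strings end in {1,3}, Reject strings end in {0,2,4}; accept={1,3}.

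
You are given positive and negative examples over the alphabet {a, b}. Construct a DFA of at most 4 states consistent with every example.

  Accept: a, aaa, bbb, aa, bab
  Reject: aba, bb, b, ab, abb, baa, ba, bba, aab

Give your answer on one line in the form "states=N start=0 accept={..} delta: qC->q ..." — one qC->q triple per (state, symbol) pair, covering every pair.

states=3 start=0 accept={0} delta: 0a->0 0b->1 1a->2 1b->2 2a->1 2b->0

Grow the machine one transition at a time. Run the examples from 0; the earliest place one falls off (shortest prefix, ties alphabetical) gets sent to the lowest-numbered state that keeps every Accept/Reject pair distinguishable — a pair clashes when both reach the same state with identical unread suffix — and to a fresh state only if none does.
a: 0a undefined. 0a->0: ok.
b: 0b undefined. 0b->0: no, a/aba meet in 0. Open state 1: 0b->1.
ba: 1a undefined. 1a->0: no, a/aba meet in 0. 1a->1: no, bab/bb meet in 1 with "b" left. Open state 2: 1a->2.
bb: 1b undefined. 1b->0: no, a/bb meet in 0. 1b->1: no, bbb/bb meet in 1. 1b->2: ok.
baa: 2a undefined. 2a->0: no, a/baa meet in 0. 2a->1: ok.
bab: 2b undefined. 2b->0: ok.
All examples now run through 3 states with every (state, symbol) defined. Accept strings end in {0}, Reject strings end in {1,2}; accept={0}.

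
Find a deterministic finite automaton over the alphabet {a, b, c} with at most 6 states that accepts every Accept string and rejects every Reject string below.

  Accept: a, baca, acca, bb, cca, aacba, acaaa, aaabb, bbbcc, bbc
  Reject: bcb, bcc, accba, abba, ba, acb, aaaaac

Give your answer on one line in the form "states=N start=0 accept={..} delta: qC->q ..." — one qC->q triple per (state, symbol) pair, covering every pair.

Grow the machine one transition at a time. Run the examples from 0; the earliest place one falls off (shortest prefix, ties alphabetical) gets sent to the lowest-numbered state that keeps every Accept/Reject pair distinguishable — a pair clashes when both reach the same state with identical unread suffix — and to a fresh state only if none does.
a: 0a undefined. 0a->0: ok.
b: 0b undefined. 0b->0: no, a/abba meet in 0. Open state 1: 0b->1.
c: 0c undefined. 0c->0: no, a/aaaaac meet in 0. 0c->1: no, bb/acb meet in 1 with "b" left. Open state 2: 0c->2.
ba: 1a undefined. 1a->0: no, a/ba meet in 0. 1a->1: ok.
bb: 1b undefined. 1b->0: no, a/abba meet in 0. 1b->1: no, bb/abba meet in 1. 1b->2: no, bb/aaaaac meet in 2. Open state 3: 1b->3.
bc: 1c undefined. 1c->0: ok.
cc: 2c undefined. 2c->0: ok.
aca: 2a undefined. 2a->0: ok.
acb: 2b undefined. 2b->0: no, a/acb meet in 0. 2b->1: no, aacba/bcb meet in 1. 2b->2: ok.
bbb: 3b undefined. 3b->0: ok.
bbc: 3c undefined. 3c->0: ok.
abba: 3a undefined. 3a->0: no, a/abba meet in 0. 3a->1: ok.
All examples now run through 4 states with every (state, symbol) defined. Accept strings end in {0,3}, Reject strings end in {1,2}; accept={0,3}.

states=4 start=0 accept={0,3} delta: 0a->0 0b->1 0c->2 1a->1 1b->3 1c->0 2a->0 2b->2 2c->0 3a->1 3b->0 3c->0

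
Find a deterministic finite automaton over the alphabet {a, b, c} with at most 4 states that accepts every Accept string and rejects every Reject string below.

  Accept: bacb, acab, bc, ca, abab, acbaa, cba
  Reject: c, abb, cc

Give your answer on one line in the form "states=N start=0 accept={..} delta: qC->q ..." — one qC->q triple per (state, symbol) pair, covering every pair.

states=3 start=0 accept={0,1} delta: 0a->0 0b->1 0c->2 1a->0 1b->2 1c->0 2a->0 2b->0 2c->2

Grow the machine one transition at a time. Run the examples from 0; the earliest place one falls off (shortest prefix, ties alphabetical) gets sent to the lowest-numbered state that keeps every Accept/Reject pair distinguishable — a pair clashes when both reach the same state with identical unread suffix — and to a fresh state only if none does.
a: 0a undefined. 0a->0: ok.
b: 0b undefined. 0b->0: no, bc/c meet in 0 with "c" left. Open state 1: 0b->1.
c: 0c undefined. 0c->0: no, ca/c meet in 0. 0c->1: no, bc/cc meet in 1 with "c" left. Open state 2: 0c->2.
ba: 1a undefined. 1a->0: ok.
bc: 1c undefined. 1c->0: ok.
ca: 2a undefined. 2a->0: ok.
cb: 2b undefined. 2b->0: ok.
cc: 2c undefined. 2c->0: no, bacb/cc meet in 0. 2c->1: no, acab/cc meet in 1. 2c->2: ok.
abb: 1b undefined. 1b->0: no, bacb/abb meet in 0. 1b->1: no, acab/abb meet in 1. 1b->2: ok.
All examples now run through 3 states with every (state, symbol) defined. Accept strings end in {0,1}, Reject strings end in {2}; accept={0,1}.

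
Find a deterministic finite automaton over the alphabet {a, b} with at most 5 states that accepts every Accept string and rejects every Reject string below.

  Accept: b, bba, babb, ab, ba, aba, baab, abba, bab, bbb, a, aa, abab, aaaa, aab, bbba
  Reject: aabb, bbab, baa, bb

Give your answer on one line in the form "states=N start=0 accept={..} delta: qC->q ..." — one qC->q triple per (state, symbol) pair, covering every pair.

Fold the examples into a partial DFA from state 0: repeatedly fix the first undefined (state, symbol) met by the shortest-then-alphabetical prefix, trying targets in increasing order and rejecting any under which an Accept and a Reject string meet in one state with the same remainder; add a state when all current targets are rejected. Accepting states are where Accept strings end.
a: 0a undefined. 0a->0: ok.
b: 0b undefined. 0b->0: no, b/aabb meet in 0. Open state 1: 0b->1.
ba: 1a undefined. 1a->0: no, babb/aabb meet in 1 with "b" left. 1a->1: no, b/baa meet in 1. Open state 2: 1a->2.
bb: 1b undefined. 1b->0: no, b/bbab meet in 1. 1b->1: no, b/aabb meet in 1. 1b->2: no, bba/baa meet in 2 with "a" left. Open state 3: 1b->3.
baa: 2a undefined. 2a->0: no, a/baa meet in 0. 2a->1: no, b/baa meet in 1. 2a->2: no, ba/baa meet in 2. 2a->3: ok.
bab: 2b undefined. 2b->0: ok.
bba: 3a undefined. 3a->0: no, b/bbab meet in 1. 3a->1: ok.
bbb: 3b undefined. 3b->0: ok.
All examples now run through 4 states with every (state, symbol) defined. Accept strings end in {0,1,2}, Reject strings end in {3}; accept={0,1,2}.

states=4 start=0 accept={0,1,2} delta: 0a->0 0b->1 1a->2 1b->3 2a->3 2b->0 3a->1 3b->0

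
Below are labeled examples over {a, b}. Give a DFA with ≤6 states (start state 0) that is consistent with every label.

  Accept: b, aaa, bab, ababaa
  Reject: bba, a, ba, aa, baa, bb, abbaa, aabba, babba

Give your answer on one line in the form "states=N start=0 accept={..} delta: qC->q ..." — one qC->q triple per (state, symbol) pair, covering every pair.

states=6 start=0 accept={2,5} delta: 0a->1 0b->2 1a->3 1b->2 2a->4 2b->0 3a->2 3b->0 4a->0 4b->5 5a->3 5b->0

Grow the machine one transition at a time. Run the examples from 0; the earliest place one falls off (shortest prefix, ties alphabetical) gets sent to the lowest-numbered state that keeps every Accept/Reject pair distinguishable — a pair clashes when both reach the same state with identical unread suffix — and to a fresh state only if none does.
a: 0a undefined. 0a->0: no, aaa/a meet in 0. Open state 1: 0a->1.
b: 0b undefined. 0b->0: no, b/bb meet in 0. 0b->1: no, b/a meet in 1. Open state 2: 0b->2.
aa: 1a undefined. 1a->0: no, aaa/a meet in 1. 1a->1: no, aaa/a meet in 1. 1a->2: no, b/aa meet in 2. Open state 3: 1a->3.
ab: 1b undefined. 1b->0: no, ababaa/aa meet in 3. 1b->1: no, aaa/abbaa meet in 3 with "a" left. 1b->2: ok.
ba: 2a undefined. 2a->0: no, ababaa/a meet in 1. 2a->1: no, ababaa/aa meet in 3. 2a->2: no, b/ba meet in 2. 2a->3: no, aaa/baa meet in 3 with "a" left. Open state 4: 2a->4.
bb: 2b undefined. 2b->0: ok.
aaa: 3a undefined. 3a->0: no, aaa/bb meet in 0. 3a->1: no, aaa/bba meet in 1. 3a->2: ok.
aab: 3b undefined. 3b->0: ok.
baa: 4a undefined. 4a->0: ok.
bab: 4b undefined. 4b->0: no, bab/baa meet in 0. 4b->1: no, bab/bba meet in 1. 4b->2: no, ababaa/baa meet in 0. 4b->3: no, bab/aa meet in 3. 4b->4: no, bab/ba meet in 4. Open state 5: 4b->5.
babb: 5b undefined. 5b->0: ok.
ababa: 5a undefined. 5a->0: no, ababaa/bba meet in 1. 5a->1: no, ababaa/aa meet in 3. 5a->2: no, ababaa/ba meet in 4. 5a->3: ok.
All examples now run through 6 states with every (state, symbol) defined. Accept strings end in {2,5}, Reject strings end in {0,1,3,4}; accept={2,5}.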